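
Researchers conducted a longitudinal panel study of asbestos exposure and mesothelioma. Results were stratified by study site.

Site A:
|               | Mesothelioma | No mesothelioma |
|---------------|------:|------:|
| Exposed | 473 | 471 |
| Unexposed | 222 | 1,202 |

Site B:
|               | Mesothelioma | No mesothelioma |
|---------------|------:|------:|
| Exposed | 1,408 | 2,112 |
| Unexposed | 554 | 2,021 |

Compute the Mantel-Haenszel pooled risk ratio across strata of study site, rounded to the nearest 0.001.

2.153

RR_MH = Σ(aᵢ·n₀ᵢ/nᵢ) / Σ(cᵢ·n₁ᵢ/nᵢ), with n₁ᵢ = aᵢ+bᵢ (exposed), n₀ᵢ = cᵢ+dᵢ (unexposed), nᵢ = n₁ᵢ+n₀ᵢ.
Stratum 1 (Site A): n₁ = 944, n₀ = 1424, n = 2368; a·n₀/n = 473·1424/2368 = 284.4392; c·n₁/n = 222·944/2368 = 88.5000
Stratum 2 (Site B): n₁ = 3520, n₀ = 2575, n = 6095; a·n₀/n = 1408·2575/6095 = 594.8482; c·n₁/n = 554·3520/6095 = 319.9475
RR_MH = (284.4392 + 594.8482) / (88.5000 + 319.9475) = 879.2874 / 408.4475 = 2.15276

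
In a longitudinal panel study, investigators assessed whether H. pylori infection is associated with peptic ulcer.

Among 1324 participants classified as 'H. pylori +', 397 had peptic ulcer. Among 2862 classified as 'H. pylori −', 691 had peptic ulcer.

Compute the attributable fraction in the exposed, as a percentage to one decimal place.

From the description: a = 397, b = 927, c = 691, d = 2171.
Risk in exposed = 397/1324 = 0.29985; risk in unexposed = 691/2862 = 0.24144.
RR = 0.29985/0.24144 = 1.24192
AR% = (RR − 1)/RR × 100 = (1.24192 − 1)/1.24192 × 100 = 19.4796%

19.5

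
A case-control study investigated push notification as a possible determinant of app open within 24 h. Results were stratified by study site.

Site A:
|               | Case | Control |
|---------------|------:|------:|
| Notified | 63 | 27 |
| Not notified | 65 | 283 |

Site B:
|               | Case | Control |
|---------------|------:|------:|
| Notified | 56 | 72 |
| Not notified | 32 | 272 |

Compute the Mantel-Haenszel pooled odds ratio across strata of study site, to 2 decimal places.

OR_MH = Σ(aᵢdᵢ/nᵢ) / Σ(bᵢcᵢ/nᵢ), where nᵢ is the stratum total.
Stratum 1 (Site A): n = 438; a·d/n = 63·283/438 = 40.7055; b·c/n = 27·65/438 = 4.0068
Stratum 2 (Site B): n = 432; a·d/n = 56·272/432 = 35.2593; b·c/n = 72·32/432 = 5.3333
OR_MH = (40.7055 + 35.2593) / (4.0068 + 5.3333) = 75.9647 / 9.3402 = 8.13311

8.13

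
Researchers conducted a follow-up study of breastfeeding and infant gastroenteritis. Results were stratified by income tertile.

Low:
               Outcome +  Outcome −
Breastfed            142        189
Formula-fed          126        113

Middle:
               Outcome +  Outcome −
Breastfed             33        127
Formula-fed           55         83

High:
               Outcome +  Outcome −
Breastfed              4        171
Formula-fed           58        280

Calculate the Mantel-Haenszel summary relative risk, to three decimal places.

0.632

RR_MH = Σ(aᵢ·n₀ᵢ/nᵢ) / Σ(cᵢ·n₁ᵢ/nᵢ), with n₁ᵢ = aᵢ+bᵢ (exposed), n₀ᵢ = cᵢ+dᵢ (unexposed), nᵢ = n₁ᵢ+n₀ᵢ.
Stratum 1 (Low): n₁ = 331, n₀ = 239, n = 570; a·n₀/n = 142·239/570 = 59.5404; c·n₁/n = 126·331/570 = 73.1684
Stratum 2 (Middle): n₁ = 160, n₀ = 138, n = 298; a·n₀/n = 33·138/298 = 15.2819; c·n₁/n = 55·160/298 = 29.5302
Stratum 3 (High): n₁ = 175, n₀ = 338, n = 513; a·n₀/n = 4·338/513 = 2.6355; c·n₁/n = 58·175/513 = 19.7856
RR_MH = (59.5404 + 15.2819 + 2.6355) / (73.1684 + 29.5302 + 19.7856) = 77.4577 / 122.4842 = 0.63239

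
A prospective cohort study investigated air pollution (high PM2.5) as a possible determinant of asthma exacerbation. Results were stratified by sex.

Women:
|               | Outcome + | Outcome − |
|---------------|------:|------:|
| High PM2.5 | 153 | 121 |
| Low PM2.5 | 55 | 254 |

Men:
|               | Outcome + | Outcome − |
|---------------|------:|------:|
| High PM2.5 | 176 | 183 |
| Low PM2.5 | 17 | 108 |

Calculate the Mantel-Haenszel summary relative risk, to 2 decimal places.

3.29

RR_MH = Σ(aᵢ·n₀ᵢ/nᵢ) / Σ(cᵢ·n₁ᵢ/nᵢ), with n₁ᵢ = aᵢ+bᵢ (exposed), n₀ᵢ = cᵢ+dᵢ (unexposed), nᵢ = n₁ᵢ+n₀ᵢ.
Stratum 1 (Women): n₁ = 274, n₀ = 309, n = 583; a·n₀/n = 153·309/583 = 81.0926; c·n₁/n = 55·274/583 = 25.8491
Stratum 2 (Men): n₁ = 359, n₀ = 125, n = 484; a·n₀/n = 176·125/484 = 45.4545; c·n₁/n = 17·359/484 = 12.6095
RR_MH = (81.0926 + 45.4545) / (25.8491 + 12.6095) = 126.5472 / 38.4586 = 3.29048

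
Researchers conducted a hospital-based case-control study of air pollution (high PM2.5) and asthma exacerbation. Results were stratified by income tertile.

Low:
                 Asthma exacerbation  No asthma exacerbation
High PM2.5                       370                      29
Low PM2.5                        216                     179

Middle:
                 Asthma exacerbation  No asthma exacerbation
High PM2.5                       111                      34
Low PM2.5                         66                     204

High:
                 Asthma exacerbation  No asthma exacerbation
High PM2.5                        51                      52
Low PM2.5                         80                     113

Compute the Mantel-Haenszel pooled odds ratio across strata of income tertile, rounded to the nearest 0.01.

5.76

OR_MH = Σ(aᵢdᵢ/nᵢ) / Σ(bᵢcᵢ/nᵢ), where nᵢ is the stratum total.
Stratum 1 (Low): n = 794; a·d/n = 370·179/794 = 83.4131; b·c/n = 29·216/794 = 7.8892
Stratum 2 (Middle): n = 415; a·d/n = 111·204/415 = 54.5639; b·c/n = 34·66/415 = 5.4072
Stratum 3 (High): n = 296; a·d/n = 51·113/296 = 19.4696; b·c/n = 52·80/296 = 14.0541
OR_MH = (83.4131 + 54.5639 + 19.4696) / (7.8892 + 5.4072 + 14.0541) = 157.4465 / 27.3505 = 5.75663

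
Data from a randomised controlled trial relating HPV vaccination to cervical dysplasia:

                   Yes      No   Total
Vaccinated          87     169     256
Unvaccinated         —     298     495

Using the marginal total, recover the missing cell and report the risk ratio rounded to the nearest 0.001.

0.854

The missing cell is in the unexposed row: 495 − 298 = 197.
So a = 87, b = 169, c = 197, d = 298.
RR = [a/(a+b)] / [c/(c+d)] = (87/256) / (197/495) = 0.33984/0.39798 = 0.85392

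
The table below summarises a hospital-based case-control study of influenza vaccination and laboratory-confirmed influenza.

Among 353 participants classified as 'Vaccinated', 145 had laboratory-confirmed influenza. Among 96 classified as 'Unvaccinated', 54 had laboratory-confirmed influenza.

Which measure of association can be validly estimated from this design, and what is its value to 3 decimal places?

0.542

From the description: a = 145, b = 208, c = 54, d = 42.
This is a hospital-based case-control study: participants were sampled on outcome status, so risks in the source population cannot be estimated directly — relative risk is not valid here. The odds ratio is the appropriate measure.
OR = (a·d)/(b·c) = (145 × 42) / (208 × 54) = 6090 / 11232 = 0.54220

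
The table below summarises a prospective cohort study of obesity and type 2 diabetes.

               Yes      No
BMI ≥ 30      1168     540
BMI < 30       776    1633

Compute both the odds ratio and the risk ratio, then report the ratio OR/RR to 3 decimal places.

Cells: a = 1168, b = 540, c = 776, d = 1633.
OR = (1168·1633)/(540·776) = 1907344/419040 = 4.55170
Risk in exposed = 1168/1708 = 0.68384; risk in unexposed = 776/2409 = 0.32213; RR = 2.12290
OR/RR = 4.55170 / 2.12290 = 2.14409
The outcome is not rare, so the OR lies further from 1 than the RR.

2.144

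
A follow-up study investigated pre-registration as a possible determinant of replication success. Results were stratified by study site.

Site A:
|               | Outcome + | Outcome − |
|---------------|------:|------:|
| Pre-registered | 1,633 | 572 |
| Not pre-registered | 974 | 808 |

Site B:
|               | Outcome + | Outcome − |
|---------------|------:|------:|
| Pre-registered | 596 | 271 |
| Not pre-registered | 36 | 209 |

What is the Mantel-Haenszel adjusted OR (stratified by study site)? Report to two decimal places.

OR_MH = Σ(aᵢdᵢ/nᵢ) / Σ(bᵢcᵢ/nᵢ), where nᵢ is the stratum total.
Stratum 1 (Site A): n = 3987; a·d/n = 1633·808/3987 = 330.9416; b·c/n = 572·974/3987 = 139.7361
Stratum 2 (Site B): n = 1112; a·d/n = 596·209/1112 = 112.0180; b·c/n = 271·36/1112 = 8.7734
OR_MH = (330.9416 + 112.0180) / (139.7361 + 8.7734) = 442.9595 / 148.5095 = 2.98270

2.98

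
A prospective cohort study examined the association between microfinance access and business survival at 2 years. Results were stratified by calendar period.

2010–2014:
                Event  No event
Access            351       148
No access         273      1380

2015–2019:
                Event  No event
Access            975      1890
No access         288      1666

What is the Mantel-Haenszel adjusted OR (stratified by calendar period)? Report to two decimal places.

4.27

OR_MH = Σ(aᵢdᵢ/nᵢ) / Σ(bᵢcᵢ/nᵢ), where nᵢ is the stratum total.
Stratum 1 (2010–2014): n = 2152; a·d/n = 351·1380/2152 = 225.0836; b·c/n = 148·273/2152 = 18.7751
Stratum 2 (2015–2019): n = 4819; a·d/n = 975·1666/4819 = 337.0720; b·c/n = 1890·288/4819 = 112.9529
OR_MH = (225.0836 + 337.0720) / (18.7751 + 112.9529) = 562.1556 / 131.7280 = 4.26755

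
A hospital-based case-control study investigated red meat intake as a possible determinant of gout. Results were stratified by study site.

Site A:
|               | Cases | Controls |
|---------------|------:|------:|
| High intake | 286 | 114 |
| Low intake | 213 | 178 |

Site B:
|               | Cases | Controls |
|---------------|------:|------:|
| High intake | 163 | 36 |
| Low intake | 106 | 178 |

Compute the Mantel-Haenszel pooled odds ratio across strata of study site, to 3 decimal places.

OR_MH = Σ(aᵢdᵢ/nᵢ) / Σ(bᵢcᵢ/nᵢ), where nᵢ is the stratum total.
Stratum 1 (Site A): n = 791; a·d/n = 286·178/791 = 64.3590; b·c/n = 114·213/791 = 30.6979
Stratum 2 (Site B): n = 483; a·d/n = 163·178/483 = 60.0704; b·c/n = 36·106/483 = 7.9006
OR_MH = (64.3590 + 60.0704) / (30.6979 + 7.9006) = 124.4294 / 38.5985 = 3.22369

3.224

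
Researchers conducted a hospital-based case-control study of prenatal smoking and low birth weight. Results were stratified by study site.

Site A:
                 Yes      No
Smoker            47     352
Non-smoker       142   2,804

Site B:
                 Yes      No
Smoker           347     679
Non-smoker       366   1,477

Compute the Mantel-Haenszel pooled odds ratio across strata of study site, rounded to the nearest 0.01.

2.15

OR_MH = Σ(aᵢdᵢ/nᵢ) / Σ(bᵢcᵢ/nᵢ), where nᵢ is the stratum total.
Stratum 1 (Site A): n = 3345; a·d/n = 47·2804/3345 = 39.3985; b·c/n = 352·142/3345 = 14.9429
Stratum 2 (Site B): n = 2869; a·d/n = 347·1477/2869 = 178.6403; b·c/n = 679·366/2869 = 86.6204
OR_MH = (39.3985 + 178.6403) / (14.9429 + 86.6204) = 218.0388 / 101.5633 = 2.14683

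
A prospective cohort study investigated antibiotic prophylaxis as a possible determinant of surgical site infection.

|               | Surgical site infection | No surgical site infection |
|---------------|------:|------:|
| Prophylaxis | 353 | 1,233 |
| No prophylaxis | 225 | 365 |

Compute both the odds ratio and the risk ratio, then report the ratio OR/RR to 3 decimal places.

Cells: a = 353, b = 1233, c = 225, d = 365.
OR = (353·365)/(1233·225) = 128845/277425 = 0.46443
Risk in exposed = 353/1586 = 0.22257; risk in unexposed = 225/590 = 0.38136; RR = 0.58363
OR/RR = 0.46443 / 0.58363 = 0.79576
The outcome is not rare, so the OR lies further from 1 than the RR.

0.796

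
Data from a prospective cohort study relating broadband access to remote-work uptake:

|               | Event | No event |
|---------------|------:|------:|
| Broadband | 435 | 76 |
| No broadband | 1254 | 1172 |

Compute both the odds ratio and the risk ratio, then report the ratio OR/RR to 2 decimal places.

3.25

Cells: a = 435, b = 76, c = 1254, d = 1172.
OR = (435·1172)/(76·1254) = 509820/95304 = 5.34941
Risk in exposed = 435/511 = 0.85127; risk in unexposed = 1254/2426 = 0.51690; RR = 1.64688
OR/RR = 5.34941 / 1.64688 = 3.24821
The outcome is not rare, so the OR lies further from 1 than the RR.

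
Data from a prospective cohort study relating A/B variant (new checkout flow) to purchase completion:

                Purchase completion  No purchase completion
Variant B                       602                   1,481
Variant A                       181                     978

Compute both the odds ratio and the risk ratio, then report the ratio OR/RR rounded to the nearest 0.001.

1.187

Cells: a = 602, b = 1481, c = 181, d = 978.
OR = (602·978)/(1481·181) = 588756/268061 = 2.19635
Risk in exposed = 602/2083 = 0.28901; risk in unexposed = 181/1159 = 0.15617; RR = 1.85060
OR/RR = 2.19635 / 1.85060 = 1.18683
The outcome is not rare, so the OR lies further from 1 than the RR.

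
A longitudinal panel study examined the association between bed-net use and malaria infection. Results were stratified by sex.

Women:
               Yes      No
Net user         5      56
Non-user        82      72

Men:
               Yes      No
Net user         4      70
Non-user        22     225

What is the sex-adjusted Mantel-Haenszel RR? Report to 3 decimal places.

RR_MH = Σ(aᵢ·n₀ᵢ/nᵢ) / Σ(cᵢ·n₁ᵢ/nᵢ), with n₁ᵢ = aᵢ+bᵢ (exposed), n₀ᵢ = cᵢ+dᵢ (unexposed), nᵢ = n₁ᵢ+n₀ᵢ.
Stratum 1 (Women): n₁ = 61, n₀ = 154, n = 215; a·n₀/n = 5·154/215 = 3.5814; c·n₁/n = 82·61/215 = 23.2651
Stratum 2 (Men): n₁ = 74, n₀ = 247, n = 321; a·n₀/n = 4·247/321 = 3.0779; c·n₁/n = 22·74/321 = 5.0717
RR_MH = (3.5814 + 3.0779) / (23.2651 + 5.0717) = 6.6593 / 28.3368 = 0.23500

0.235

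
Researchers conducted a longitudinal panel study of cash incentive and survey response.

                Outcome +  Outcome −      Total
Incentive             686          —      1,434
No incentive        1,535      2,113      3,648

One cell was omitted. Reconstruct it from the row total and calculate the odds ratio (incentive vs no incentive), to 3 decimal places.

The missing cell is in the exposed row: 1434 − 686 = 748.
So a = 686, b = 748, c = 1535, d = 2113.
OR = (a·d)/(b·c) = (686 × 2113) / (748 × 1535) = 1449518 / 1148180 = 1.26245

1.262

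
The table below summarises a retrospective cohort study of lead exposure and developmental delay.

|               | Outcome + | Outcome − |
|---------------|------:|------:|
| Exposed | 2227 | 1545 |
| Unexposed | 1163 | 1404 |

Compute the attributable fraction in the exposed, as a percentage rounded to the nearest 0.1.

Cells: a = 2227, b = 1545, c = 1163, d = 1404.
Risk in exposed = 2227/3772 = 0.59040; risk in unexposed = 1163/2567 = 0.45306.
RR = 0.59040/0.45306 = 1.30315
AR% = (RR − 1)/RR × 100 = (1.30315 − 1)/1.30315 × 100 = 23.2629%

23.3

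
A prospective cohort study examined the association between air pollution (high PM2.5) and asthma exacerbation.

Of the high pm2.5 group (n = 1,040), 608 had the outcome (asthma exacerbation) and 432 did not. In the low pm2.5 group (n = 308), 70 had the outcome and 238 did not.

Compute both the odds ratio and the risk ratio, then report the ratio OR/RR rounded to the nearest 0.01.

From the description: a = 608, b = 432, c = 70, d = 238.
OR = (608·238)/(432·70) = 144704/30240 = 4.78519
Risk in exposed = 608/1040 = 0.58462; risk in unexposed = 70/308 = 0.22727; RR = 2.57231
OR/RR = 4.78519 / 2.57231 = 1.86027
The outcome is not rare, so the OR lies further from 1 than the RR.

1.86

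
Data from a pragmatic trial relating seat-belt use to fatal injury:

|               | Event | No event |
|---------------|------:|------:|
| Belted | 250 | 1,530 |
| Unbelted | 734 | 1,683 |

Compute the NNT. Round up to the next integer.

Risk in treated group = 250/1780 = 0.14045; risk in control = 734/2417 = 0.30368.
Absolute risk reduction = 0.30368 − 0.14045 = 0.16323
NNT = 1 / ARR = 1 / 0.16323 = 6.126 → round up → 7

7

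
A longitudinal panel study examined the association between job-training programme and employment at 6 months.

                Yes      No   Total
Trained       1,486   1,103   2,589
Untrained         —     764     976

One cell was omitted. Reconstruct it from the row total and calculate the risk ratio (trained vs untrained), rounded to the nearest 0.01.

The missing cell is in the unexposed row: 976 − 764 = 212.
So a = 1486, b = 1103, c = 212, d = 764.
RR = [a/(a+b)] / [c/(c+d)] = (1486/2589) / (212/976) = 0.57397/0.21721 = 2.64241

2.64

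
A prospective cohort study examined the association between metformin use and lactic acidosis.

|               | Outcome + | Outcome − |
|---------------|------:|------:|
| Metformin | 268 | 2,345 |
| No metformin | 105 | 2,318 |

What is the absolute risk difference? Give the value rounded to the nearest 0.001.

0.059

Cells: a = 268, b = 2345, c = 105, d = 2318.
Risk in exposed = 268/2613 = 0.102564; risk in unexposed = 105/2423 = 0.043335.
Risk difference = 0.102564 − 0.043335 = 0.059229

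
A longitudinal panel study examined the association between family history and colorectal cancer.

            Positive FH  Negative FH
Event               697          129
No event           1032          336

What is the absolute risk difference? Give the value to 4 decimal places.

0.1257

Reading the table with exposure as columns: a = 697 (Positive FH, case), b = 1032 (Positive FH, non-case), c = 129 (Negative FH, case), d = 336.
Risk in exposed = 697/1729 = 0.403123; risk in unexposed = 129/465 = 0.277419.
Risk difference = 0.403123 − 0.277419 = 0.125704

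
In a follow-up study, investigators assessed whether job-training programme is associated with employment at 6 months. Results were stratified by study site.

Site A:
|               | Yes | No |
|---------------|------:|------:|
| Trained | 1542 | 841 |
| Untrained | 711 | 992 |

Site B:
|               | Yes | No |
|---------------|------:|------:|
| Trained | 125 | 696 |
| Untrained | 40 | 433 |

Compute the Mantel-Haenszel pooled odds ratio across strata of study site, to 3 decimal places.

2.479

OR_MH = Σ(aᵢdᵢ/nᵢ) / Σ(bᵢcᵢ/nᵢ), where nᵢ is the stratum total.
Stratum 1 (Site A): n = 4086; a·d/n = 1542·992/4086 = 374.3671; b·c/n = 841·711/4086 = 146.3414
Stratum 2 (Site B): n = 1294; a·d/n = 125·433/1294 = 41.8277; b·c/n = 696·40/1294 = 21.5147
OR_MH = (374.3671 + 41.8277) / (146.3414 + 21.5147) = 416.1948 / 167.8561 = 2.47947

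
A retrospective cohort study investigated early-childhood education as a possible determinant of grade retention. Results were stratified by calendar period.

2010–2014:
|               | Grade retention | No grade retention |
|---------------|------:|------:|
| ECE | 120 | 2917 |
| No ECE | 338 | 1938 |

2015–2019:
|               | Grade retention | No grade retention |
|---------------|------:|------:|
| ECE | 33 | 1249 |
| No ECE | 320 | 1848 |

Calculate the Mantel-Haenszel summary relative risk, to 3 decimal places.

RR_MH = Σ(aᵢ·n₀ᵢ/nᵢ) / Σ(cᵢ·n₁ᵢ/nᵢ), with n₁ᵢ = aᵢ+bᵢ (exposed), n₀ᵢ = cᵢ+dᵢ (unexposed), nᵢ = n₁ᵢ+n₀ᵢ.
Stratum 1 (2010–2014): n₁ = 3037, n₀ = 2276, n = 5313; a·n₀/n = 120·2276/5313 = 51.4060; c·n₁/n = 338·3037/5313 = 193.2065
Stratum 2 (2015–2019): n₁ = 1282, n₀ = 2168, n = 3450; a·n₀/n = 33·2168/3450 = 20.7374; c·n₁/n = 320·1282/3450 = 118.9101
RR_MH = (51.4060 + 20.7374) / (193.2065 + 118.9101) = 72.1434 / 312.1166 = 0.23114

0.231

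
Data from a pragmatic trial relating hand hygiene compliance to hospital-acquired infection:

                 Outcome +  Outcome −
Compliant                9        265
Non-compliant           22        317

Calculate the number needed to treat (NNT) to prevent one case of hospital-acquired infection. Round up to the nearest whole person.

Risk in treated group = 9/274 = 0.03285; risk in control = 22/339 = 0.06490.
Absolute risk reduction = 0.06490 − 0.03285 = 0.03205
NNT = 1 / ARR = 1 / 0.03205 = 31.201 → round up → 32

32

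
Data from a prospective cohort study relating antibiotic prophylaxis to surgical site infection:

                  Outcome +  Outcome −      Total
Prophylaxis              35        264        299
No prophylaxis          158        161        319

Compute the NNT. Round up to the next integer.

Risk in treated group = 35/299 = 0.11706; risk in control = 158/319 = 0.49530.
Absolute risk reduction = 0.49530 − 0.11706 = 0.37824
NNT = 1 / ARR = 1 / 0.37824 = 2.644 → round up → 3

3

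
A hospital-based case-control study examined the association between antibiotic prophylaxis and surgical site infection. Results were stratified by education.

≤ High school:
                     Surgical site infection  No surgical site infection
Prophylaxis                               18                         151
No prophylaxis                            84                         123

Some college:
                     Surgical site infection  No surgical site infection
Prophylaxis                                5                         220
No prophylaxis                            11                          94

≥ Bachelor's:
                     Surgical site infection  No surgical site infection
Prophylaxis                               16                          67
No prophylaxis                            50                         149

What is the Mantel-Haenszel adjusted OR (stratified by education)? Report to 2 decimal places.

OR_MH = Σ(aᵢdᵢ/nᵢ) / Σ(bᵢcᵢ/nᵢ), where nᵢ is the stratum total.
Stratum 1 (≤ High school): n = 376; a·d/n = 18·123/376 = 5.8883; b·c/n = 151·84/376 = 33.7340
Stratum 2 (Some college): n = 330; a·d/n = 5·94/330 = 1.4242; b·c/n = 220·11/330 = 7.3333
Stratum 3 (≥ Bachelor's): n = 282; a·d/n = 16·149/282 = 8.4539; b·c/n = 67·50/282 = 11.8794
OR_MH = (5.8883 + 1.4242 + 8.4539) / (33.7340 + 7.3333 + 11.8794) = 15.7664 / 52.9468 = 0.29778

0.30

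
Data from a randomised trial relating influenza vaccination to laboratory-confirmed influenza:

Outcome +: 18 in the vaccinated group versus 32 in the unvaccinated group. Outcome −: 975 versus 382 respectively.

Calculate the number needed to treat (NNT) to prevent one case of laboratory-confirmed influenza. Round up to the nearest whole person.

17

Risk in treated group = 18/993 = 0.01813; risk in control = 32/414 = 0.07729.
Absolute risk reduction = 0.07729 − 0.01813 = 0.05917
NNT = 1 / ARR = 1 / 0.05917 = 16.901 → round up → 17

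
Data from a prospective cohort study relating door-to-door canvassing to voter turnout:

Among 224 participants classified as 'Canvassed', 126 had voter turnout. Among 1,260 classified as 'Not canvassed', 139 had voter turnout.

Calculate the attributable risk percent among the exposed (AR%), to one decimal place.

80.4

From the description: a = 126, b = 98, c = 139, d = 1121.
Risk in exposed = 126/224 = 0.56250; risk in unexposed = 139/1260 = 0.11032.
RR = 0.56250/0.11032 = 5.09892
AR% = (RR − 1)/RR × 100 = (5.09892 − 1)/5.09892 × 100 = 80.3880%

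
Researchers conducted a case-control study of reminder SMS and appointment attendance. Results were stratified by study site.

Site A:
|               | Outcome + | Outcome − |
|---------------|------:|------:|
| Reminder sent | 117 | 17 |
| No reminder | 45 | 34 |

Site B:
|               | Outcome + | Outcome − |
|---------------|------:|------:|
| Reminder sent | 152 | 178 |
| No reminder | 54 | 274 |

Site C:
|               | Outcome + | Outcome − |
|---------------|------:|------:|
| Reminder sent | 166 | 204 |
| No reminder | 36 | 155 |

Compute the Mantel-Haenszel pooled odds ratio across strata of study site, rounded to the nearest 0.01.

4.09

OR_MH = Σ(aᵢdᵢ/nᵢ) / Σ(bᵢcᵢ/nᵢ), where nᵢ is the stratum total.
Stratum 1 (Site A): n = 213; a·d/n = 117·34/213 = 18.6761; b·c/n = 17·45/213 = 3.5915
Stratum 2 (Site B): n = 658; a·d/n = 152·274/658 = 63.2948; b·c/n = 178·54/658 = 14.6079
Stratum 3 (Site C): n = 561; a·d/n = 166·155/561 = 45.8645; b·c/n = 204·36/561 = 13.0909
OR_MH = (18.6761 + 63.2948 + 45.8645) / (3.5915 + 14.6079 + 13.0909) = 127.8354 / 31.2904 = 4.08546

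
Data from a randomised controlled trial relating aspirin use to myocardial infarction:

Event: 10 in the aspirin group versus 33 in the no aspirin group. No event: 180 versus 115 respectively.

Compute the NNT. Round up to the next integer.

6

Risk in treated group = 10/190 = 0.05263; risk in control = 33/148 = 0.22297.
Absolute risk reduction = 0.22297 − 0.05263 = 0.17034
NNT = 1 / ARR = 1 / 0.17034 = 5.871 → round up → 6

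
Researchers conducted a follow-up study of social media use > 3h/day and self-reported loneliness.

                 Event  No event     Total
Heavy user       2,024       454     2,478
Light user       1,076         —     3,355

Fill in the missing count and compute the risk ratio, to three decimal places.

2.547

The missing cell is in the unexposed row: 3355 − 1076 = 2279.
So a = 2024, b = 454, c = 1076, d = 2279.
RR = [a/(a+b)] / [c/(c+d)] = (2024/2478) / (1076/3355) = 0.81679/0.32072 = 2.54677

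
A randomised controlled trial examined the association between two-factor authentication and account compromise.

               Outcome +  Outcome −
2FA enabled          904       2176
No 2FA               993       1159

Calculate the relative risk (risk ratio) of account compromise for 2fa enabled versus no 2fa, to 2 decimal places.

Cells: a = 904, b = 2176, c = 993, d = 1159.
Risk in exposed = 904/3080 = 0.29351; risk in unexposed = 993/2152 = 0.46143.
RR = 0.29351 / 0.46143 = 0.63608
The risk is 36% lower among the exposed than among the unexposed.

0.64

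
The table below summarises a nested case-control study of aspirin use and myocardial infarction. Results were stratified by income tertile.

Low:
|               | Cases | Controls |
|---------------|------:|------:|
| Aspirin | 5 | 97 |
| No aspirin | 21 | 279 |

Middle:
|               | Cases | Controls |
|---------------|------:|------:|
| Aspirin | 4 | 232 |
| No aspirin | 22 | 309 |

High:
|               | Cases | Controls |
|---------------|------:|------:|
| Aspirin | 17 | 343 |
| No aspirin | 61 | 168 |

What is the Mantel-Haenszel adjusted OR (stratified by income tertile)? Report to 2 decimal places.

0.21

OR_MH = Σ(aᵢdᵢ/nᵢ) / Σ(bᵢcᵢ/nᵢ), where nᵢ is the stratum total.
Stratum 1 (Low): n = 402; a·d/n = 5·279/402 = 3.4701; b·c/n = 97·21/402 = 5.0672
Stratum 2 (Middle): n = 567; a·d/n = 4·309/567 = 2.1799; b·c/n = 232·22/567 = 9.0018
Stratum 3 (High): n = 589; a·d/n = 17·168/589 = 4.8489; b·c/n = 343·61/589 = 35.5229
OR_MH = (3.4701 + 2.1799 + 4.8489) / (5.0672 + 9.0018 + 35.5229) = 10.4989 / 49.5918 = 0.21171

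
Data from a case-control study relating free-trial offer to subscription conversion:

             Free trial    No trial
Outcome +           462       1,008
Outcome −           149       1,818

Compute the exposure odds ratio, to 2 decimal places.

Reading the table with exposure as columns: a = 462 (Free trial, case), b = 149 (Free trial, non-case), c = 1008 (No trial, case), d = 1818.
OR = (a·d)/(b·c) = (462 × 1818) / (149 × 1008) = 839916 / 150192 = 5.59228
The odds of subscription conversion are about 5.59 times as high in the free trial group.

5.59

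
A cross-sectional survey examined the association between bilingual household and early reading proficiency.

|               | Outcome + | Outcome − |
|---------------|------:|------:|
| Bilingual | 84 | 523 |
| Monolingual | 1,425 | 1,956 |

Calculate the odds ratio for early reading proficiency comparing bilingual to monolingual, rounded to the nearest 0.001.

0.220

Cells: a = 84, b = 523, c = 1425, d = 1956.
OR = (a·d)/(b·c) = (84 × 1956) / (523 × 1425) = 164304 / 745275 = 0.22046
Exposure is associated with lower odds of early reading proficiency (OR = 0.22 < 1).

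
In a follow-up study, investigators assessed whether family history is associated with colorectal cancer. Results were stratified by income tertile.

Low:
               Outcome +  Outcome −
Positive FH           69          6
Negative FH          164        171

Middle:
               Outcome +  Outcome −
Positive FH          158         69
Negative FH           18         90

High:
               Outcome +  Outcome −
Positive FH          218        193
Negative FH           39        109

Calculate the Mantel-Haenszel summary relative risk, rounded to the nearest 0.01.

RR_MH = Σ(aᵢ·n₀ᵢ/nᵢ) / Σ(cᵢ·n₁ᵢ/nᵢ), with n₁ᵢ = aᵢ+bᵢ (exposed), n₀ᵢ = cᵢ+dᵢ (unexposed), nᵢ = n₁ᵢ+n₀ᵢ.
Stratum 1 (Low): n₁ = 75, n₀ = 335, n = 410; a·n₀/n = 69·335/410 = 56.3780; c·n₁/n = 164·75/410 = 30.0000
Stratum 2 (Middle): n₁ = 227, n₀ = 108, n = 335; a·n₀/n = 158·108/335 = 50.9373; c·n₁/n = 18·227/335 = 12.1970
Stratum 3 (High): n₁ = 411, n₀ = 148, n = 559; a·n₀/n = 218·148/559 = 57.7174; c·n₁/n = 39·411/559 = 28.6744
RR_MH = (56.3780 + 50.9373 + 57.7174) / (30.0000 + 12.1970 + 28.6744) = 165.0327 / 70.8714 = 2.32862

2.33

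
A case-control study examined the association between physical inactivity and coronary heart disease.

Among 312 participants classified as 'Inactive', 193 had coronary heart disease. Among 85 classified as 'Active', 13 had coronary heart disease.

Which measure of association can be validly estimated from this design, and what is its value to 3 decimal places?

8.983

From the description: a = 193, b = 119, c = 13, d = 72.
This is a case-control study: participants were sampled on outcome status, so risks in the source population cannot be estimated directly — relative risk is not valid here. The odds ratio is the appropriate measure.
OR = (a·d)/(b·c) = (193 × 72) / (119 × 13) = 13896 / 1547 = 8.98255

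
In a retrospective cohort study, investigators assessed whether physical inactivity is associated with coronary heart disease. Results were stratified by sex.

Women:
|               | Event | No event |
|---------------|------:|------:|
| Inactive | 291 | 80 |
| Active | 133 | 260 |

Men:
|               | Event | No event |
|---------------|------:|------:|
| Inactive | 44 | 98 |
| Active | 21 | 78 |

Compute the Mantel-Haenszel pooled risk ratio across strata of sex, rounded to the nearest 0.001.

2.180

RR_MH = Σ(aᵢ·n₀ᵢ/nᵢ) / Σ(cᵢ·n₁ᵢ/nᵢ), with n₁ᵢ = aᵢ+bᵢ (exposed), n₀ᵢ = cᵢ+dᵢ (unexposed), nᵢ = n₁ᵢ+n₀ᵢ.
Stratum 1 (Women): n₁ = 371, n₀ = 393, n = 764; a·n₀/n = 291·393/764 = 149.6898; c·n₁/n = 133·371/764 = 64.5851
Stratum 2 (Men): n₁ = 142, n₀ = 99, n = 241; a·n₀/n = 44·99/241 = 18.0747; c·n₁/n = 21·142/241 = 12.3734
RR_MH = (149.6898 + 18.0747) / (64.5851 + 12.3734) = 167.7645 / 76.9585 = 2.17993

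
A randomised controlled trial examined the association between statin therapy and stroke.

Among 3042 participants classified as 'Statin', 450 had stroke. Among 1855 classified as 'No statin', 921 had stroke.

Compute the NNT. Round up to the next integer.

3

Risk in treated group = 450/3042 = 0.14793; risk in control = 921/1855 = 0.49650.
Absolute risk reduction = 0.49650 − 0.14793 = 0.34857
NNT = 1 / ARR = 1 / 0.34857 = 2.869 → round up → 3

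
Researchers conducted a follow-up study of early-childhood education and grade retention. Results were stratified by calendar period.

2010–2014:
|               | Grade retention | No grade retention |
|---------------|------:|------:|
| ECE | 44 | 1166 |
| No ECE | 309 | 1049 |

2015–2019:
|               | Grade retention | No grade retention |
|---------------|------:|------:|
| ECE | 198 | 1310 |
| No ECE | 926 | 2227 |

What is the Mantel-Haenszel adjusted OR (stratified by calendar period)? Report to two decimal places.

0.28

OR_MH = Σ(aᵢdᵢ/nᵢ) / Σ(bᵢcᵢ/nᵢ), where nᵢ is the stratum total.
Stratum 1 (2010–2014): n = 2568; a·d/n = 44·1049/2568 = 17.9735; b·c/n = 1166·309/2568 = 140.3014
Stratum 2 (2015–2019): n = 4661; a·d/n = 198·2227/4661 = 94.6033; b·c/n = 1310·926/4661 = 260.2575
OR_MH = (17.9735 + 94.6033) / (140.3014 + 260.2575) = 112.5768 / 400.5589 = 0.28105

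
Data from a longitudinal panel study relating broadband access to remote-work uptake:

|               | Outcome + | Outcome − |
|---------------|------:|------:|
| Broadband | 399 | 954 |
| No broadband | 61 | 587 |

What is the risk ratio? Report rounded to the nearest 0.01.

3.13

Cells: a = 399, b = 954, c = 61, d = 587.
Risk in exposed = 399/1353 = 0.29490; risk in unexposed = 61/648 = 0.09414.
RR = 0.29490 / 0.09414 = 3.13271
The risk among the exposed is 3.13 times that among the unexposed.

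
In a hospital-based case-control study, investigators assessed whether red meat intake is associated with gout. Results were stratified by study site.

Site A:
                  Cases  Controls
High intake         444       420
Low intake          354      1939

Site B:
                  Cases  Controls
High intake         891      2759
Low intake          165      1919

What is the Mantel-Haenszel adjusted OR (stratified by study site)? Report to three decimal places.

OR_MH = Σ(aᵢdᵢ/nᵢ) / Σ(bᵢcᵢ/nᵢ), where nᵢ is the stratum total.
Stratum 1 (Site A): n = 3157; a·d/n = 444·1939/3157 = 272.7007; b·c/n = 420·354/3157 = 47.0953
Stratum 2 (Site B): n = 5734; a·d/n = 891·1919/5734 = 298.1913; b·c/n = 2759·165/5734 = 79.3922
OR_MH = (272.7007 + 298.1913) / (47.0953 + 79.3922) = 570.8920 / 126.4876 = 4.51342

4.513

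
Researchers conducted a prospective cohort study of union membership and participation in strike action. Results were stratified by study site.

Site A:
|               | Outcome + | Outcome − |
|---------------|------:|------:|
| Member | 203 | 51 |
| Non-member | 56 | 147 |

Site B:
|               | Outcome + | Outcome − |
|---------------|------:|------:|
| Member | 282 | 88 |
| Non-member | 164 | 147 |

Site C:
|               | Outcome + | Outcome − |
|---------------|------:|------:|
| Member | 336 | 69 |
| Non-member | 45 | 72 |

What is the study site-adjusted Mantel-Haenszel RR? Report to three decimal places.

RR_MH = Σ(aᵢ·n₀ᵢ/nᵢ) / Σ(cᵢ·n₁ᵢ/nᵢ), with n₁ᵢ = aᵢ+bᵢ (exposed), n₀ᵢ = cᵢ+dᵢ (unexposed), nᵢ = n₁ᵢ+n₀ᵢ.
Stratum 1 (Site A): n₁ = 254, n₀ = 203, n = 457; a·n₀/n = 203·203/457 = 90.1729; c·n₁/n = 56·254/457 = 31.1247
Stratum 2 (Site B): n₁ = 370, n₀ = 311, n = 681; a·n₀/n = 282·311/681 = 128.7841; c·n₁/n = 164·370/681 = 89.1043
Stratum 3 (Site C): n₁ = 405, n₀ = 117, n = 522; a·n₀/n = 336·117/522 = 75.3103; c·n₁/n = 45·405/522 = 34.9138
RR_MH = (90.1729 + 128.7841 + 75.3103) / (31.1247 + 89.1043 + 34.9138) = 294.2674 / 155.1428 = 1.89675

1.897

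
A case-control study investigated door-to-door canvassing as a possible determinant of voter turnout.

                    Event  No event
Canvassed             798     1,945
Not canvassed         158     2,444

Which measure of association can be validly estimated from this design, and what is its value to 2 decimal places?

6.35

Cells: a = 798, b = 1945, c = 158, d = 2444.
This is a case-control study: participants were sampled on outcome status, so risks in the source population cannot be estimated directly — relative risk is not valid here. The odds ratio is the appropriate measure.
OR = (a·d)/(b·c) = (798 × 2444) / (1945 × 158) = 1950312 / 307310 = 6.34640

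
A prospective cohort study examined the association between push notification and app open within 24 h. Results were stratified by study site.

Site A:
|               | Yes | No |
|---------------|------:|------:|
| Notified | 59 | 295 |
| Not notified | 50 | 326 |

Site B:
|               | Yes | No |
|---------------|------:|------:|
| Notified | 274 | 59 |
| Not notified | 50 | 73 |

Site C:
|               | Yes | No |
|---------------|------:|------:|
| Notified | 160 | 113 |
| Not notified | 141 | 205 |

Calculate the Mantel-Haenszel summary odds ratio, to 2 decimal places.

OR_MH = Σ(aᵢdᵢ/nᵢ) / Σ(bᵢcᵢ/nᵢ), where nᵢ is the stratum total.
Stratum 1 (Site A): n = 730; a·d/n = 59·326/730 = 26.3479; b·c/n = 295·50/730 = 20.2055
Stratum 2 (Site B): n = 456; a·d/n = 274·73/456 = 43.8640; b·c/n = 59·50/456 = 6.4693
Stratum 3 (Site C): n = 619; a·d/n = 160·205/619 = 52.9887; b·c/n = 113·141/619 = 25.7399
OR_MH = (26.3479 + 43.8640 + 52.9887) / (20.2055 + 6.4693 + 25.7399) = 123.2007 / 52.4147 = 2.35050

2.35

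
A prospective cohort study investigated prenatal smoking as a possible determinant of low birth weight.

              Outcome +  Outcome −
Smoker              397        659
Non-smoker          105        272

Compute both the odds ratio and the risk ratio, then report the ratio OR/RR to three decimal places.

Cells: a = 397, b = 659, c = 105, d = 272.
OR = (397·272)/(659·105) = 107984/69195 = 1.56058
Risk in exposed = 397/1056 = 0.37595; risk in unexposed = 105/377 = 0.27851; RR = 1.34983
OR/RR = 1.56058 / 1.34983 = 1.15613
The outcome is not rare, so the OR lies further from 1 than the RR.

1.156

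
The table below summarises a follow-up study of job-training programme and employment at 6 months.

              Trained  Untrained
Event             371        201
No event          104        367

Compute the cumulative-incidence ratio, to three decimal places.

2.207

Reading the table with exposure as columns: a = 371 (Trained, case), b = 104 (Trained, non-case), c = 201 (Untrained, case), d = 367.
Risk in exposed = 371/475 = 0.78105; risk in unexposed = 201/568 = 0.35387.
RR = 0.78105 / 0.35387 = 2.20715
The risk among the exposed is 2.21 times that among the unexposed.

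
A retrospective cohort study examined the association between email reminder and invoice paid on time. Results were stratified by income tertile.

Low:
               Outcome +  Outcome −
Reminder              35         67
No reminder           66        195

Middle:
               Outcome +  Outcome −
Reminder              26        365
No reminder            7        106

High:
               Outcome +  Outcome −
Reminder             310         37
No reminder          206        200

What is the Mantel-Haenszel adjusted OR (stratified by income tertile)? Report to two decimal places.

OR_MH = Σ(aᵢdᵢ/nᵢ) / Σ(bᵢcᵢ/nᵢ), where nᵢ is the stratum total.
Stratum 1 (Low): n = 363; a·d/n = 35·195/363 = 18.8017; b·c/n = 67·66/363 = 12.1818
Stratum 2 (Middle): n = 504; a·d/n = 26·106/504 = 5.4683; b·c/n = 365·7/504 = 5.0694
Stratum 3 (High): n = 753; a·d/n = 310·200/753 = 82.3373; b·c/n = 37·206/753 = 10.1222
OR_MH = (18.8017 + 5.4683 + 82.3373) / (12.1818 + 5.0694 + 10.1222) = 106.6072 / 27.3734 = 3.89455

3.89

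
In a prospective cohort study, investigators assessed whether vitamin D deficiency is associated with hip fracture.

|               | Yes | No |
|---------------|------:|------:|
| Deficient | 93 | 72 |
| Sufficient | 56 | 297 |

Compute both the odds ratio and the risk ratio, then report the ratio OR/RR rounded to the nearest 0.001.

1.928

Cells: a = 93, b = 72, c = 56, d = 297.
OR = (93·297)/(72·56) = 27621/4032 = 6.85045
Risk in exposed = 93/165 = 0.56364; risk in unexposed = 56/353 = 0.15864; RR = 3.55292
OR/RR = 6.85045 / 3.55292 = 1.92812
The outcome is not rare, so the OR lies further from 1 than the RR.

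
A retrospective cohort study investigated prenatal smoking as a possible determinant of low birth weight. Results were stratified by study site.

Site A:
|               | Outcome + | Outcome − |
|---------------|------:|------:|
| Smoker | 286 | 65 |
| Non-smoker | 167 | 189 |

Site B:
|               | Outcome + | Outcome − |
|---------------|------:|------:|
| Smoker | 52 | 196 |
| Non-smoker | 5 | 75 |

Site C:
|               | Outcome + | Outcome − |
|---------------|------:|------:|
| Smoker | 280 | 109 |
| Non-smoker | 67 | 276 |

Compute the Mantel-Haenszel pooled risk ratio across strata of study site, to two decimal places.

2.35

RR_MH = Σ(aᵢ·n₀ᵢ/nᵢ) / Σ(cᵢ·n₁ᵢ/nᵢ), with n₁ᵢ = aᵢ+bᵢ (exposed), n₀ᵢ = cᵢ+dᵢ (unexposed), nᵢ = n₁ᵢ+n₀ᵢ.
Stratum 1 (Site A): n₁ = 351, n₀ = 356, n = 707; a·n₀/n = 286·356/707 = 144.0113; c·n₁/n = 167·351/707 = 82.9095
Stratum 2 (Site B): n₁ = 248, n₀ = 80, n = 328; a·n₀/n = 52·80/328 = 12.6829; c·n₁/n = 5·248/328 = 3.7805
Stratum 3 (Site C): n₁ = 389, n₀ = 343, n = 732; a·n₀/n = 280·343/732 = 131.2022; c·n₁/n = 67·389/732 = 35.6052
RR_MH = (144.0113 + 12.6829 + 131.2022) / (82.9095 + 3.7805 + 35.6052) = 287.8964 / 122.2952 = 2.35411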